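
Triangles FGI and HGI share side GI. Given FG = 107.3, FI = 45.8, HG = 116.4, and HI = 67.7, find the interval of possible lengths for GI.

From triangle FGI: |107.3 − 45.8| < GI < 107.3 + 45.8, i.e. 61.5 < GI < 153.1.
From triangle HGI: 48.7 < GI < 184.1.
Both must hold, so GI lies in the intersection.

61.5 < GI < 153.1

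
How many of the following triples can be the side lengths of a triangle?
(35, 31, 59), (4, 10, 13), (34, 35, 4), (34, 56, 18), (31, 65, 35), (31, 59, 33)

(31,35,59): 31+35 > 59 → valid
(4,10,13): 4+10 > 13 → valid
(4,34,35): 4+34 > 35 → valid
(18,34,56): 18+34 ≤ 56 → not valid
(31,35,65): 31+35 > 65 → valid
(31,33,59): 31+33 > 59 → valid
5 of the 6 triples form a triangle.

5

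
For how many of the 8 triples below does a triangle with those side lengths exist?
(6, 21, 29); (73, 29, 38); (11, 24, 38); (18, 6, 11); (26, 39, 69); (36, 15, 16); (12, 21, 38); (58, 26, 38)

1

(6,21,29): 6+21 ≤ 29 → not valid
(29,38,73): 29+38 ≤ 73 → not valid
(11,24,38): 11+24 ≤ 38 → not valid
(6,11,18): 6+11 ≤ 18 → not valid
(26,39,69): 26+39 ≤ 69 → not valid
(15,16,36): 15+16 ≤ 36 → not valid
(12,21,38): 12+21 ≤ 38 → not valid
(26,38,58): 26+38 > 58 → valid
1 of the 8 triples forms a triangle.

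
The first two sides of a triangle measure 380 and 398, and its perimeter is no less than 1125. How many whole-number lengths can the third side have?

Triangle inequality: 18 < x < 778. Perimeter ≥ 1125 gives x ≥ 1125 − 380 − 398 = 347.
So 347 ≤ x < 778; integers 347 through 777: 431 values.

431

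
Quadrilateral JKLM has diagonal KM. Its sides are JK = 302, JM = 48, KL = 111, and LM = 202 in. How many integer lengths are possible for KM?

From triangle JKM: 254 < KM < 350.
From triangle LKM: 91 < KM < 313.
Intersection: 254 < KM < 313, so integers 255 through 312: 58 values.

58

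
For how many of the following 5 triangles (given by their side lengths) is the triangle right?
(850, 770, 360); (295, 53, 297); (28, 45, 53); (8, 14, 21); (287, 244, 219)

2

(850,770,360): 360²+770² = 722500 = 850² → right
(295,53,297): 53²+295² = 89834 > 88209 = 297² → acute
(28,45,53): 28²+45² = 2809 = 53² → right
(8,14,21): 8²+14² = 260 < 441 = 21² → obtuse
(287,244,219): 219²+244² = 107497 > 82369 = 287² → acute
2 of the 5 are right.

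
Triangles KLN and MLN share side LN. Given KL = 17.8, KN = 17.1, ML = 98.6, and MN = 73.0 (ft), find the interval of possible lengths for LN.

From triangle KLN: |17.8 − 17.1| < LN < 17.8 + 17.1, i.e. 0.7 < LN < 34.9.
From triangle MLN: 25.6 < LN < 171.6.
Both must hold, so LN lies in the intersection.

25.6 < LN < 34.9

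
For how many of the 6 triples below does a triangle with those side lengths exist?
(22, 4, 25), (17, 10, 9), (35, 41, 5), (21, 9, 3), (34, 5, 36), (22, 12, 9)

(4,22,25): 4+22 > 25 → valid
(9,10,17): 9+10 > 17 → valid
(5,35,41): 5+35 ≤ 41 → not valid
(3,9,21): 3+9 ≤ 21 → not valid
(5,34,36): 5+34 > 36 → valid
(9,12,22): 9+12 ≤ 22 → not valid
3 of the 6 triples form a triangle.

3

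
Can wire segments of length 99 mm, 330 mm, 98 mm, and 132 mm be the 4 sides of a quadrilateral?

No

For a quadrilateral, each side must be shorter than the sum of the others.
Here the longest side is 330, but the remaining 3 sides sum to only 329.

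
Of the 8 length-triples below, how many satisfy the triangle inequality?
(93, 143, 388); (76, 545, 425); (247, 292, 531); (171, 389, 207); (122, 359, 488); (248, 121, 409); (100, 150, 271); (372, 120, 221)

1

(93,143,388): 93+143 ≤ 388 → not valid
(76,425,545): 76+425 ≤ 545 → not valid
(247,292,531): 247+292 > 531 → valid
(171,207,389): 171+207 ≤ 389 → not valid
(122,359,488): 122+359 ≤ 488 → not valid
(121,248,409): 121+248 ≤ 409 → not valid
(100,150,271): 100+150 ≤ 271 → not valid
(120,221,372): 120+221 ≤ 372 → not valid
1 of the 8 triples forms a triangle.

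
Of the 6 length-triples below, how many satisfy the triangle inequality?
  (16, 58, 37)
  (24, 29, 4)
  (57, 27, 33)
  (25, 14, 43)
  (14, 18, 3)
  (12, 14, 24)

2

(16,37,58): 16+37 ≤ 58 → not valid
(4,24,29): 4+24 ≤ 29 → not valid
(27,33,57): 27+33 > 57 → valid
(14,25,43): 14+25 ≤ 43 → not valid
(3,14,18): 3+14 ≤ 18 → not valid
(12,14,24): 12+14 > 24 → valid
2 of the 6 triples form a triangle.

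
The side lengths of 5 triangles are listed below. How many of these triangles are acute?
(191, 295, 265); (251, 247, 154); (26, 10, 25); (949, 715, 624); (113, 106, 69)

(191,295,265): 191²+265² = 106706 > 87025 = 295² → acute
(251,247,154): 154²+247² = 84725 > 63001 = 251² → acute
(26,10,25): 10²+25² = 725 > 676 = 26² → acute
(949,715,624): 624²+715² = 900601 = 949² → right
(113,106,69): 69²+106² = 15997 > 12769 = 113² → acute
4 of the 5 are acute.

4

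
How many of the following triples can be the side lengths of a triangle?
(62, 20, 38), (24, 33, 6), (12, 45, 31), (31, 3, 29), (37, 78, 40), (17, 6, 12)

2

(20,38,62): 20+38 ≤ 62 → not valid
(6,24,33): 6+24 ≤ 33 → not valid
(12,31,45): 12+31 ≤ 45 → not valid
(3,29,31): 3+29 > 31 → valid
(37,40,78): 37+40 ≤ 78 → not valid
(6,12,17): 6+12 > 17 → valid
2 of the 6 triples form a triangle.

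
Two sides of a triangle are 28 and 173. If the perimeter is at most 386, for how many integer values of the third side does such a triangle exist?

40

Triangle inequality: 145 < x < 201. Perimeter ≤ 386 gives x ≤ 386 − 28 − 173 = 185.
So 145 < x ≤ 185; integers 146 through 185: 40 values.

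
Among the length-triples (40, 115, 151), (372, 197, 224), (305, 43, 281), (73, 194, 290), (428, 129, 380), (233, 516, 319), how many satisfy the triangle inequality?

5

(40,115,151): 40+115 > 151 → valid
(197,224,372): 197+224 > 372 → valid
(43,281,305): 43+281 > 305 → valid
(73,194,290): 73+194 ≤ 290 → not valid
(129,380,428): 129+380 > 428 → valid
(233,319,516): 233+319 > 516 → valid
5 of the 6 triples form a triangle.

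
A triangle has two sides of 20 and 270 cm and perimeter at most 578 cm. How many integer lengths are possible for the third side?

38

Triangle inequality: 250 < x < 290. Perimeter ≤ 578 gives x ≤ 578 − 20 − 270 = 288.
So 250 < x ≤ 288; integers 251 through 288: 38 values.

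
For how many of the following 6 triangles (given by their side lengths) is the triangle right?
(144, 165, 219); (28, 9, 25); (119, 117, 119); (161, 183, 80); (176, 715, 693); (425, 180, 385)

3

(144,165,219): 144²+165² = 47961 = 219² → right
(28,9,25): 9²+25² = 706 < 784 = 28² → obtuse
(119,117,119): 117²+119² = 27850 > 14161 = 119² → acute
(161,183,80): 80²+161² = 32321 < 33489 = 183² → obtuse
(176,715,693): 176²+693² = 511225 = 715² → right
(425,180,385): 180²+385² = 180625 = 425² → right
3 of the 6 are right.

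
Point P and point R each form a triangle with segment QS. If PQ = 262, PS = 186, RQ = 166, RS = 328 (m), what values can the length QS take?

162 < QS < 448

From triangle PQS: |262 − 186| < QS < 262 + 186, i.e. 76 < QS < 448.
From triangle RQS: 162 < QS < 494.
Both must hold, so QS lies in the intersection.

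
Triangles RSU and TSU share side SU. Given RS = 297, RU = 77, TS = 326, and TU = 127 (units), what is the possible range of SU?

From triangle RSU: |297 − 77| < SU < 297 + 77, i.e. 220 < SU < 374.
From triangle TSU: 199 < SU < 453.
Both must hold, so SU lies in the intersection.

220 < SU < 374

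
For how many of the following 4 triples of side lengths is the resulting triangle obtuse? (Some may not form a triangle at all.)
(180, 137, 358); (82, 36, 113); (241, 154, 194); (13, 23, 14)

2

(180,137,358): 137+180 ≤ 358, not a triangle
(82,36,113): 36²+82² = 8020 < 12769 = 113² → obtuse
(241,154,194): 154²+194² = 61352 > 58081 = 241² → acute
(13,23,14): 13²+14² = 365 < 529 = 23² → obtuse
2 of the 4 are obtuse.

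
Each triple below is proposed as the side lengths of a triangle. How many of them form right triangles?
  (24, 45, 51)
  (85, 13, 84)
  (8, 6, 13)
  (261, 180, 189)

(24,45,51): 24²+45² = 2601 = 51² → right
(85,13,84): 13²+84² = 7225 = 85² → right
(8,6,13): 6²+8² = 100 < 169 = 13² → obtuse
(261,180,189): 180²+189² = 68121 = 261² → right
3 of the 4 are right.

3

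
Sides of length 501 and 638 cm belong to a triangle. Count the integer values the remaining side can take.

1001

The third side lies in the open interval (137, 1139).
Integers from 138 to 1138 inclusive: 1138 − 138 + 1 = 1001.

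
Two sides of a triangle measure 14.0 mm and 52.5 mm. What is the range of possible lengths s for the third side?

By the triangle inequality, s must be less than 14.0 + 52.5 = 66.5 and greater than |14.0 − 52.5| = 38.5.

38.5 < s < 66.5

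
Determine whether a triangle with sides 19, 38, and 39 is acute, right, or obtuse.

Compare the square of the longest side to the sum of squares of the other two: 19² + 38² = 1805 > 1521 = 39².

acute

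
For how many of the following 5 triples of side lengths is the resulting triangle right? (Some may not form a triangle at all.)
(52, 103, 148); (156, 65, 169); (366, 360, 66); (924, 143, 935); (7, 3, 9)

(52,103,148): 52²+103² = 13313 < 21904 = 148² → obtuse
(156,65,169): 65²+156² = 28561 = 169² → right
(366,360,66): 66²+360² = 133956 = 366² → right
(924,143,935): 143²+924² = 874225 = 935² → right
(7,3,9): 3²+7² = 58 < 81 = 9² → obtuse
3 of the 5 are right.

3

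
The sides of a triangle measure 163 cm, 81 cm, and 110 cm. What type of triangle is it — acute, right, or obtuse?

Compare the square of the longest side to the sum of squares of the other two: 81² + 110² = 18661 < 26569 = 163².

obtuse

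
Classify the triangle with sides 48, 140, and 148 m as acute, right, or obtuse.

Compare the square of the longest side to the sum of squares of the other two: 48² + 140² = 21904 = 148².

right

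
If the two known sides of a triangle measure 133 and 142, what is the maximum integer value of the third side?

274

The third side must be strictly less than 133 + 142 = 275.
The largest integer below 275 is 274.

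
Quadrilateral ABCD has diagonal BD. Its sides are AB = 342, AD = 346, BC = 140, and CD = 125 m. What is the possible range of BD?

From triangle ABD: |342 − 346| < BD < 342 + 346, i.e. 4 < BD < 688.
From triangle CBD: 15 < BD < 265.
Both must hold, so BD lies in the intersection.

15 < BD < 265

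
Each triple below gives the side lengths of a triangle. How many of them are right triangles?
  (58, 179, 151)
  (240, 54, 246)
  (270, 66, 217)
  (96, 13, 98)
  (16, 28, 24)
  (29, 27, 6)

1

(58,179,151): 58²+151² = 26165 < 32041 = 179² → obtuse
(240,54,246): 54²+240² = 60516 = 246² → right
(270,66,217): 66²+217² = 51445 < 72900 = 270² → obtuse
(96,13,98): 13²+96² = 9385 < 9604 = 98² → obtuse
(16,28,24): 16²+24² = 832 > 784 = 28² → acute
(29,27,6): 6²+27² = 765 < 841 = 29² → obtuse
1 of the 6 is right.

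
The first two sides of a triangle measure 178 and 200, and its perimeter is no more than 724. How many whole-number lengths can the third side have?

Triangle inequality: 22 < x < 378. Perimeter ≤ 724 gives x ≤ 724 − 178 − 200 = 346.
So 22 < x ≤ 346; integers 23 through 346: 324 values.

324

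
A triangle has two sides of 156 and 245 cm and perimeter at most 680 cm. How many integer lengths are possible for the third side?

Triangle inequality: 89 < x < 401. Perimeter ≤ 680 gives x ≤ 680 − 156 − 245 = 279.
So 89 < x ≤ 279; integers 90 through 279: 190 values.

190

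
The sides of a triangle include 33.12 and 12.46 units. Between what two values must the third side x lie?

By the triangle inequality, x must be less than 33.12 + 12.46 = 45.58 and greater than |33.12 − 12.46| = 20.66.

20.66 < x < 45.58 (units)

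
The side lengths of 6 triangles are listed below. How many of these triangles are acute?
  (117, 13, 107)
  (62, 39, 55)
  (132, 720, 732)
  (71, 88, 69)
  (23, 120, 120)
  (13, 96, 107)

(117,13,107): 13²+107² = 11618 < 13689 = 117² → obtuse
(62,39,55): 39²+55² = 4546 > 3844 = 62² → acute
(132,720,732): 132²+720² = 535824 = 732² → right
(71,88,69): 69²+71² = 9802 > 7744 = 88² → acute
(23,120,120): 23²+120² = 14929 > 14400 = 120² → acute
(13,96,107): 13²+96² = 9385 < 11449 = 107² → obtuse
3 of the 6 are acute.

3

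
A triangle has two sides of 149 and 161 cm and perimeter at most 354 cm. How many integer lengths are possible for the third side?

Triangle inequality: 12 < x < 310. Perimeter ≤ 354 gives x ≤ 354 − 149 − 161 = 44.
So 12 < x ≤ 44; integers 13 through 44: 32 values.

32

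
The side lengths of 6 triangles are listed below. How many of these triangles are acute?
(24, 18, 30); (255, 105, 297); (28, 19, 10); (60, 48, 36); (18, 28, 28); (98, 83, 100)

2

(24,18,30): 18²+24² = 900 = 30² → right
(255,105,297): 105²+255² = 76050 < 88209 = 297² → obtuse
(28,19,10): 10²+19² = 461 < 784 = 28² → obtuse
(60,48,36): 36²+48² = 3600 = 60² → right
(18,28,28): 18²+28² = 1108 > 784 = 28² → acute
(98,83,100): 83²+98² = 16493 > 10000 = 100² → acute
2 of the 6 are acute.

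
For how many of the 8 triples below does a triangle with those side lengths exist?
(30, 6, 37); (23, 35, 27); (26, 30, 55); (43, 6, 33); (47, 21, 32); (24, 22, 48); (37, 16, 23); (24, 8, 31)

5

(6,30,37): 6+30 ≤ 37 → not valid
(23,27,35): 23+27 > 35 → valid
(26,30,55): 26+30 > 55 → valid
(6,33,43): 6+33 ≤ 43 → not valid
(21,32,47): 21+32 > 47 → valid
(22,24,48): 22+24 ≤ 48 → not valid
(16,23,37): 16+23 > 37 → valid
(8,24,31): 8+24 > 31 → valid
5 of the 8 triples form a triangle.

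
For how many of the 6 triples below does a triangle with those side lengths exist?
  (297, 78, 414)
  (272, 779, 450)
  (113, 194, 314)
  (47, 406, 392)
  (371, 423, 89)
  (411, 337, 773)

(78,297,414): 78+297 ≤ 414 → not valid
(272,450,779): 272+450 ≤ 779 → not valid
(113,194,314): 113+194 ≤ 314 → not valid
(47,392,406): 47+392 > 406 → valid
(89,371,423): 89+371 > 423 → valid
(337,411,773): 337+411 ≤ 773 → not valid
2 of the 6 triples form a triangle.

2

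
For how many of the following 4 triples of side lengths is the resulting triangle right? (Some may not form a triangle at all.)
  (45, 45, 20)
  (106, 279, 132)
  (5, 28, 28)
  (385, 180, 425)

1

(45,45,20): 20²+45² = 2425 > 2025 = 45² → acute
(106,279,132): 106+132 ≤ 279, not a triangle
(5,28,28): 5²+28² = 809 > 784 = 28² → acute
(385,180,425): 180²+385² = 180625 = 425² → right
1 of the 4 is right.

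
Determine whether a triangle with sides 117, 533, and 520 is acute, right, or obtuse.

right

Compare the square of the longest side to the sum of squares of the other two: 117² + 520² = 284089 = 533².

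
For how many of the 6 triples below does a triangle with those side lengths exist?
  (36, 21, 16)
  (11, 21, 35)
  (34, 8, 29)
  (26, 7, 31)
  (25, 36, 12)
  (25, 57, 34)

(16,21,36): 16+21 > 36 → valid
(11,21,35): 11+21 ≤ 35 → not valid
(8,29,34): 8+29 > 34 → valid
(7,26,31): 7+26 > 31 → valid
(12,25,36): 12+25 > 36 → valid
(25,34,57): 25+34 > 57 → valid
5 of the 6 triples form a triangle.

5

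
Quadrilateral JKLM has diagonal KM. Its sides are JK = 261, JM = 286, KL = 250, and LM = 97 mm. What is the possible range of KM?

From triangle JKM: |261 − 286| < KM < 261 + 286, i.e. 25 < KM < 547.
From triangle LKM: 153 < KM < 347.
Both must hold, so KM lies in the intersection.

153 < KM < 347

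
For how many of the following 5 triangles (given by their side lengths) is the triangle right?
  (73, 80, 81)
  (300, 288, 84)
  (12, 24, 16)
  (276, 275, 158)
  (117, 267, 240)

(73,80,81): 73²+80² = 11729 > 6561 = 81² → acute
(300,288,84): 84²+288² = 90000 = 300² → right
(12,24,16): 12²+16² = 400 < 576 = 24² → obtuse
(276,275,158): 158²+275² = 100589 > 76176 = 276² → acute
(117,267,240): 117²+240² = 71289 = 267² → right
2 of the 5 are right.

2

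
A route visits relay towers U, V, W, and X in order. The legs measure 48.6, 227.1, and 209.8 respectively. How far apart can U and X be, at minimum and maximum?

0 ≤ UX ≤ 485.5

The maximum is all hops collinear in one direction: 48.6 + 227.1 + 209.8 = 485.5.
The longest hop is 227.1; the others sum to 258.4. Since 227.1 ≤ 258.4, the path can fold back on itself completely, so the minimum distance is 0.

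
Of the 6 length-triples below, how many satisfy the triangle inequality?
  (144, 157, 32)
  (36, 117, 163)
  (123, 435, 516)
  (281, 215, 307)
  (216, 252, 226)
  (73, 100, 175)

4

(32,144,157): 32+144 > 157 → valid
(36,117,163): 36+117 ≤ 163 → not valid
(123,435,516): 123+435 > 516 → valid
(215,281,307): 215+281 > 307 → valid
(216,226,252): 216+226 > 252 → valid
(73,100,175): 73+100 ≤ 175 → not valid
4 of the 6 triples form a triangle.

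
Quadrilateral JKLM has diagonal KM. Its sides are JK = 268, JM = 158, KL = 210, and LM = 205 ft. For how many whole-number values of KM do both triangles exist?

304

From triangle JKM: 110 < KM < 426.
From triangle LKM: 5 < KM < 415.
Intersection: 110 < KM < 415, so integers 111 through 414: 304 values.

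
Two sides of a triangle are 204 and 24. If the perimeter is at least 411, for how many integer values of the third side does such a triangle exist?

Triangle inequality: 180 < x < 228. Perimeter ≥ 411 gives x ≥ 411 − 204 − 24 = 183.
So 183 ≤ x < 228; integers 183 through 227: 45 values.

45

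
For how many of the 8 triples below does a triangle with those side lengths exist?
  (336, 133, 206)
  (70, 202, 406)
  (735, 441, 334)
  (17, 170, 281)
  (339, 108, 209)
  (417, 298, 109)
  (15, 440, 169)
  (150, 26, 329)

2

(133,206,336): 133+206 > 336 → valid
(70,202,406): 70+202 ≤ 406 → not valid
(334,441,735): 334+441 > 735 → valid
(17,170,281): 17+170 ≤ 281 → not valid
(108,209,339): 108+209 ≤ 339 → not valid
(109,298,417): 109+298 ≤ 417 → not valid
(15,169,440): 15+169 ≤ 440 → not valid
(26,150,329): 26+150 ≤ 329 → not valid
2 of the 8 triples form a triangle.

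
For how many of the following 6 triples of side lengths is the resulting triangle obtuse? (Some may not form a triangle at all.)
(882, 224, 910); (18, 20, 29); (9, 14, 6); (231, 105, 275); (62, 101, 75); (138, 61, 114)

5

(882,224,910): 224²+882² = 828100 = 910² → right
(18,20,29): 18²+20² = 724 < 841 = 29² → obtuse
(9,14,6): 6²+9² = 117 < 196 = 14² → obtuse
(231,105,275): 105²+231² = 64386 < 75625 = 275² → obtuse
(62,101,75): 62²+75² = 9469 < 10201 = 101² → obtuse
(138,61,114): 61²+114² = 16717 < 19044 = 138² → obtuse
5 of the 6 are obtuse.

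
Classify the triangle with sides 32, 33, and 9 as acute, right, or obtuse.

acute

Compare the square of the longest side to the sum of squares of the other two: 9² + 32² = 1105 > 1089 = 33².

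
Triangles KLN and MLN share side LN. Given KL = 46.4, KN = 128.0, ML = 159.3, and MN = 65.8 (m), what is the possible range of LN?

93.5 < LN < 174.4

From triangle KLN: |46.4 − 128.0| < LN < 46.4 + 128.0, i.e. 81.6 < LN < 174.4.
From triangle MLN: 93.5 < LN < 225.1.
Both must hold, so LN lies in the intersection.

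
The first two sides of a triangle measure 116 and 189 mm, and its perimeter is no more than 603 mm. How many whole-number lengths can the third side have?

Triangle inequality: 73 < x < 305. Perimeter ≤ 603 gives x ≤ 603 − 116 − 189 = 298.
So 73 < x ≤ 298; integers 74 through 298: 225 values.

225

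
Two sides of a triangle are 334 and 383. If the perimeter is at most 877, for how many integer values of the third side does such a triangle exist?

Triangle inequality: 49 < x < 717. Perimeter ≤ 877 gives x ≤ 877 − 334 − 383 = 160.
So 49 < x ≤ 160; integers 50 through 160: 111 values.

111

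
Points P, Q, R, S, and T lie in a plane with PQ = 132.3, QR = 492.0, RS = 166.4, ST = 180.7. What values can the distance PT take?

The maximum is all hops collinear in one direction: 132.3 + 492.0 + 166.4 + 180.7 = 971.4.
The longest hop is 492.0; the others sum to 479.4. Folding the others back against it leaves at least 492.0 − 479.4 = 12.6.

12.6 ≤ PT ≤ 971.4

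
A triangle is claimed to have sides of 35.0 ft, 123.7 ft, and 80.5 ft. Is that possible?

No

The longest side is 123.7, but the other two sum to only 115.5.
115.5 < 123.7, so the triangle inequality fails.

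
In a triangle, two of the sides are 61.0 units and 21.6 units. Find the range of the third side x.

By the triangle inequality, x must be less than 61.0 + 21.6 = 82.6 and greater than |61.0 − 21.6| = 39.4.

39.4 < x < 82.6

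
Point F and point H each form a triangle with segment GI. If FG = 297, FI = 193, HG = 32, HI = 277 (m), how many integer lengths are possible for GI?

63

From triangle FGI: 104 < GI < 490.
From triangle HGI: 245 < GI < 309.
Intersection: 245 < GI < 309, so integers 246 through 308: 63 values.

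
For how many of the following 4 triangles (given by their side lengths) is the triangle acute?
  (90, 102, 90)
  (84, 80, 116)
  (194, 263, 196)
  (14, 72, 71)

3

(90,102,90): 90²+90² = 16200 > 10404 = 102² → acute
(84,80,116): 80²+84² = 13456 = 116² → right
(194,263,196): 194²+196² = 76052 > 69169 = 263² → acute
(14,72,71): 14²+71² = 5237 > 5184 = 72² → acute
3 of the 4 are acute.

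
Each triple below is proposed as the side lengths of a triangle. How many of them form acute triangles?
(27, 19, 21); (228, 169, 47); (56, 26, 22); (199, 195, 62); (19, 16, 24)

(27,19,21): 19²+21² = 802 > 729 = 27² → acute
(228,169,47): 47+169 ≤ 228, not a triangle
(56,26,22): 22+26 ≤ 56, not a triangle
(199,195,62): 62²+195² = 41869 > 39601 = 199² → acute
(19,16,24): 16²+19² = 617 > 576 = 24² → acute
3 of the 5 are acute.

3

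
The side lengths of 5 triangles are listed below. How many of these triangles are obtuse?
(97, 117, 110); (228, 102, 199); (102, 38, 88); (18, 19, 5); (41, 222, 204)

(97,117,110): 97²+110² = 21509 > 13689 = 117² → acute
(228,102,199): 102²+199² = 50005 < 51984 = 228² → obtuse
(102,38,88): 38²+88² = 9188 < 10404 = 102² → obtuse
(18,19,5): 5²+18² = 349 < 361 = 19² → obtuse
(41,222,204): 41²+204² = 43297 < 49284 = 222² → obtuse
4 of the 5 are obtuse.

4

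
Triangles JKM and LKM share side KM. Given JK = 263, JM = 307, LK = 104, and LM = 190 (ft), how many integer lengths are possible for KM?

207

From triangle JKM: 44 < KM < 570.
From triangle LKM: 86 < KM < 294.
Intersection: 86 < KM < 294, so integers 87 through 293: 207 values.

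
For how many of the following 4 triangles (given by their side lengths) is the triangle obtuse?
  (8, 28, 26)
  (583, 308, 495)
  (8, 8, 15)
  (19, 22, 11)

(8,28,26): 8²+26² = 740 < 784 = 28² → obtuse
(583,308,495): 308²+495² = 339889 = 583² → right
(8,8,15): 8²+8² = 128 < 225 = 15² → obtuse
(19,22,11): 11²+19² = 482 < 484 = 22² → obtuse
3 of the 4 are obtuse.

3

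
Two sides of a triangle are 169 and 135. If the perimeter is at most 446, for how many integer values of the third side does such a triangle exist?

108

Triangle inequality: 34 < x < 304. Perimeter ≤ 446 gives x ≤ 446 − 169 − 135 = 142.
So 34 < x ≤ 142; integers 35 through 142: 108 values.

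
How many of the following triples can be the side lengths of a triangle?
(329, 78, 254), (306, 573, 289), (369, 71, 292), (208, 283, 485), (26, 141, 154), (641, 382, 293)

(78,254,329): 78+254 > 329 → valid
(289,306,573): 289+306 > 573 → valid
(71,292,369): 71+292 ≤ 369 → not valid
(208,283,485): 208+283 > 485 → valid
(26,141,154): 26+141 > 154 → valid
(293,382,641): 293+382 > 641 → valid
5 of the 6 triples form a triangle.

5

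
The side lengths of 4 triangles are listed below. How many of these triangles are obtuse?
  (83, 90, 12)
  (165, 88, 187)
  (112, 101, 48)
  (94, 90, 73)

(83,90,12): 12²+83² = 7033 < 8100 = 90² → obtuse
(165,88,187): 88²+165² = 34969 = 187² → right
(112,101,48): 48²+101² = 12505 < 12544 = 112² → obtuse
(94,90,73): 73²+90² = 13429 > 8836 = 94² → acute
2 of the 4 are obtuse.

2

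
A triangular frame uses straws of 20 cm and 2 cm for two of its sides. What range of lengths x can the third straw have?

18 < x < 22

By the triangle inequality, x must be less than 20 + 2 = 22 and greater than |20 − 2| = 18.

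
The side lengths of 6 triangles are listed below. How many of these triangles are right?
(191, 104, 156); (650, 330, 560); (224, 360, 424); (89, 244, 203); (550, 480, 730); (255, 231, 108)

4

(191,104,156): 104²+156² = 35152 < 36481 = 191² → obtuse
(650,330,560): 330²+560² = 422500 = 650² → right
(224,360,424): 224²+360² = 179776 = 424² → right
(89,244,203): 89²+203² = 49130 < 59536 = 244² → obtuse
(550,480,730): 480²+550² = 532900 = 730² → right
(255,231,108): 108²+231² = 65025 = 255² → right
4 of the 6 are right.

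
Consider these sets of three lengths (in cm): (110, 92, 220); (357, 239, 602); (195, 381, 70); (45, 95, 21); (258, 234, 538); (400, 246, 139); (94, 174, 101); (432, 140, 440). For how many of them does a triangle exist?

(92,110,220): 92+110 ≤ 220 → not valid
(239,357,602): 239+357 ≤ 602 → not valid
(70,195,381): 70+195 ≤ 381 → not valid
(21,45,95): 21+45 ≤ 95 → not valid
(234,258,538): 234+258 ≤ 538 → not valid
(139,246,400): 139+246 ≤ 400 → not valid
(94,101,174): 94+101 > 174 → valid
(140,432,440): 140+432 > 440 → valid
2 of the 8 triples form a triangle.

2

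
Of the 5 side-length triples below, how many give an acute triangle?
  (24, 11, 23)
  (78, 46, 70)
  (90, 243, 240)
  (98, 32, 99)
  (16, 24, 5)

4

(24,11,23): 11²+23² = 650 > 576 = 24² → acute
(78,46,70): 46²+70² = 7016 > 6084 = 78² → acute
(90,243,240): 90²+240² = 65700 > 59049 = 243² → acute
(98,32,99): 32²+98² = 10628 > 9801 = 99² → acute
(16,24,5): 5+16 ≤ 24, not a triangle
4 of the 5 are acute.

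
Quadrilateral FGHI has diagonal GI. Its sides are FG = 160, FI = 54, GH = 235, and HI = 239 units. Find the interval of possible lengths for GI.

From triangle FGI: |160 − 54| < GI < 160 + 54, i.e. 106 < GI < 214.
From triangle HGI: 4 < GI < 474.
Both must hold, so GI lies in the intersection.

106 < GI < 214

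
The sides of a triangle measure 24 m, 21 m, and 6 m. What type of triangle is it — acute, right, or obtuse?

obtuse

Compare the square of the longest side to the sum of squares of the other two: 6² + 21² = 477 < 576 = 24².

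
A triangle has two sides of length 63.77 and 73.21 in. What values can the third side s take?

By the triangle inequality, s must be less than 63.77 + 73.21 = 136.98 and greater than |63.77 − 73.21| = 9.44.

9.44 < s < 136.98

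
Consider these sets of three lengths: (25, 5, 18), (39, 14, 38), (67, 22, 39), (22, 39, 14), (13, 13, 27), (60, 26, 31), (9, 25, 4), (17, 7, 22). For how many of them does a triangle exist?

(5,18,25): 5+18 ≤ 25 → not valid
(14,38,39): 14+38 > 39 → valid
(22,39,67): 22+39 ≤ 67 → not valid
(14,22,39): 14+22 ≤ 39 → not valid
(13,13,27): 13+13 ≤ 27 → not valid
(26,31,60): 26+31 ≤ 60 → not valid
(4,9,25): 4+9 ≤ 25 → not valid
(7,17,22): 7+17 > 22 → valid
2 of the 8 triples form a triangle.

2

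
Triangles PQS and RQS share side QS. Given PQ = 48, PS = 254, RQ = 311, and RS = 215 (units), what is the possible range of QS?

206 < QS < 302

From triangle PQS: |48 − 254| < QS < 48 + 254, i.e. 206 < QS < 302.
From triangle RQS: 96 < QS < 526.
Both must hold, so QS lies in the intersection.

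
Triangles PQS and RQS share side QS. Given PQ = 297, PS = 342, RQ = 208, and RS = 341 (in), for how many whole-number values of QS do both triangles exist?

415

From triangle PQS: 45 < QS < 639.
From triangle RQS: 133 < QS < 549.
Intersection: 133 < QS < 549, so integers 134 through 548: 415 values.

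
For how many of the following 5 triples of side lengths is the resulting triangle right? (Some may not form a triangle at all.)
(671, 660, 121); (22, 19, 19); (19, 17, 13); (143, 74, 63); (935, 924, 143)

2

(671,660,121): 121²+660² = 450241 = 671² → right
(22,19,19): 19²+19² = 722 > 484 = 22² → acute
(19,17,13): 13²+17² = 458 > 361 = 19² → acute
(143,74,63): 63+74 ≤ 143, not a triangle
(935,924,143): 143²+924² = 874225 = 935² → right
2 of the 5 are right.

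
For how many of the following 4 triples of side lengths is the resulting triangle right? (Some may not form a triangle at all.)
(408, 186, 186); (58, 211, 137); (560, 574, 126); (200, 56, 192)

(408,186,186): 186+186 ≤ 408, not a triangle
(58,211,137): 58+137 ≤ 211, not a triangle
(560,574,126): 126²+560² = 329476 = 574² → right
(200,56,192): 56²+192² = 40000 = 200² → right
2 of the 4 are right.

2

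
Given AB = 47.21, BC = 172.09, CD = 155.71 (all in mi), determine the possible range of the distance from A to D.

The maximum is all hops collinear in one direction: 47.21 + 172.09 + 155.71 = 375.01.
The longest hop is 172.09; the others sum to 202.92. Since 172.09 ≤ 202.92, the path can fold back on itself completely, so the minimum distance is 0.

0 ≤ AD ≤ 375.01 mi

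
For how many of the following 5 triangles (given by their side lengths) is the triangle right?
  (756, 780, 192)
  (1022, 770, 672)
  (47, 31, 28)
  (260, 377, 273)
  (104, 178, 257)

(756,780,192): 192²+756² = 608400 = 780² → right
(1022,770,672): 672²+770² = 1044484 = 1022² → right
(47,31,28): 28²+31² = 1745 < 2209 = 47² → obtuse
(260,377,273): 260²+273² = 142129 = 377² → right
(104,178,257): 104²+178² = 42500 < 66049 = 257² → obtuse
3 of the 5 are right.

3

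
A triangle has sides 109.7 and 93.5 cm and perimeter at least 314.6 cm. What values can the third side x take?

Triangle inequality alone gives 16.2 < x < 203.2.
The perimeter condition gives x ≥ 314.6 − 109.7 − 93.5 = 111.4.
Intersecting the two: 111.4 ≤ x < 203.2.

111.4 ≤ x < 203.2 cm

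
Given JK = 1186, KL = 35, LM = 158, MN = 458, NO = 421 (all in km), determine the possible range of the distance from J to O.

114 ≤ JO ≤ 2258 km

The maximum is all hops collinear in one direction: 1186 + 35 + 158 + 458 + 421 = 2258.
The longest hop is 1186; the others sum to 1072. Folding the others back against it leaves at least 1186 − 1072 = 114.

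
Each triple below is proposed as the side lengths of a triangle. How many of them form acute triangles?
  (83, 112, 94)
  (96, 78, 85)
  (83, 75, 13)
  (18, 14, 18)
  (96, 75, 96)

4

(83,112,94): 83²+94² = 15725 > 12544 = 112² → acute
(96,78,85): 78²+85² = 13309 > 9216 = 96² → acute
(83,75,13): 13²+75² = 5794 < 6889 = 83² → obtuse
(18,14,18): 14²+18² = 520 > 324 = 18² → acute
(96,75,96): 75²+96² = 14841 > 9216 = 96² → acute
4 of the 5 are acute.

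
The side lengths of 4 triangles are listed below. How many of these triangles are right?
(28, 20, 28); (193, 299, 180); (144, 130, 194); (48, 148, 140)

(28,20,28): 20²+28² = 1184 > 784 = 28² → acute
(193,299,180): 180²+193² = 69649 < 89401 = 299² → obtuse
(144,130,194): 130²+144² = 37636 = 194² → right
(48,148,140): 48²+140² = 21904 = 148² → right
2 of the 4 are right.

2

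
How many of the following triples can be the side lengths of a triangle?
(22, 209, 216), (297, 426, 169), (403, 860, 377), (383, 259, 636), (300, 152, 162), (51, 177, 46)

(22,209,216): 22+209 > 216 → valid
(169,297,426): 169+297 > 426 → valid
(377,403,860): 377+403 ≤ 860 → not valid
(259,383,636): 259+383 > 636 → valid
(152,162,300): 152+162 > 300 → valid
(46,51,177): 46+51 ≤ 177 → not valid
4 of the 6 triples form a triangle.

4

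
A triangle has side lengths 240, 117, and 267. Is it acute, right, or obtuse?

Compare the square of the longest side to the sum of squares of the other two: 117² + 240² = 71289 = 267².

right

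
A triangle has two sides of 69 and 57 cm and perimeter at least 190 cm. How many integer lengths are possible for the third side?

Triangle inequality: 12 < x < 126. Perimeter ≥ 190 gives x ≥ 190 − 69 − 57 = 64.
So 64 ≤ x < 126; integers 64 through 125: 62 values.

62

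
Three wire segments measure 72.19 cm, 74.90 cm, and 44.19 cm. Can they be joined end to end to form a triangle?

Yes

The longest side is 74.90, and the other two sum to 116.38.
Since 116.38 > 74.90, the triangle inequality holds.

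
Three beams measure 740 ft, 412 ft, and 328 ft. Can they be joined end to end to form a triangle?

No

The two shorter sides sum to 740, exactly equal to the longest side 740.
That gives only a degenerate (flat) triangle — the inequality must be strict.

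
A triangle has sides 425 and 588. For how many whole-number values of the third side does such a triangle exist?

The third side lies in the open interval (163, 1013).
Integers from 164 to 1012 inclusive: 1012 − 164 + 1 = 849.

849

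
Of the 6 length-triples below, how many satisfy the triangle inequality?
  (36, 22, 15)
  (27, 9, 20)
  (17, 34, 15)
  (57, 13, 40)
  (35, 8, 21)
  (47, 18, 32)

3

(15,22,36): 15+22 > 36 → valid
(9,20,27): 9+20 > 27 → valid
(15,17,34): 15+17 ≤ 34 → not valid
(13,40,57): 13+40 ≤ 57 → not valid
(8,21,35): 8+21 ≤ 35 → not valid
(18,32,47): 18+32 > 47 → valid
3 of the 6 triples form a triangle.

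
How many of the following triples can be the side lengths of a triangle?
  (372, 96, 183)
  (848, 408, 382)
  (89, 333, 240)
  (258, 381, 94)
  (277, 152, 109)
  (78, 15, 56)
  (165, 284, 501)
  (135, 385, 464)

(96,183,372): 96+183 ≤ 372 → not valid
(382,408,848): 382+408 ≤ 848 → not valid
(89,240,333): 89+240 ≤ 333 → not valid
(94,258,381): 94+258 ≤ 381 → not valid
(109,152,277): 109+152 ≤ 277 → not valid
(15,56,78): 15+56 ≤ 78 → not valid
(165,284,501): 165+284 ≤ 501 → not valid
(135,385,464): 135+385 > 464 → valid
1 of the 8 triples forms a triangle.

1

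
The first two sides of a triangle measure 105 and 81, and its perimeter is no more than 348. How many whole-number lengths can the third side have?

Triangle inequality: 24 < x < 186. Perimeter ≤ 348 gives x ≤ 348 − 105 − 81 = 162.
So 24 < x ≤ 162; integers 25 through 162: 138 values.

138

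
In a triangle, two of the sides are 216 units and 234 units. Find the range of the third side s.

By the triangle inequality, s must be less than 216 + 234 = 450 and greater than |216 − 234| = 18.

18 < s < 450 (units)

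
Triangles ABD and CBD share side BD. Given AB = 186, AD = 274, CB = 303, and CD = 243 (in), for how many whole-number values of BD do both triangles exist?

371

From triangle ABD: 88 < BD < 460.
From triangle CBD: 60 < BD < 546.
Intersection: 88 < BD < 460, so integers 89 through 459: 371 values.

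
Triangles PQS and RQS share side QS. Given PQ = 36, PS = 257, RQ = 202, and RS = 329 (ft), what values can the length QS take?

221 < QS < 293

From triangle PQS: |36 − 257| < QS < 36 + 257, i.e. 221 < QS < 293.
From triangle RQS: 127 < QS < 531.
Both must hold, so QS lies in the intersection.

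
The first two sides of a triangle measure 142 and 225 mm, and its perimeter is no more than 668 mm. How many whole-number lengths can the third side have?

Triangle inequality: 83 < x < 367. Perimeter ≤ 668 gives x ≤ 668 − 142 − 225 = 301.
So 83 < x ≤ 301; integers 84 through 301: 218 values.

218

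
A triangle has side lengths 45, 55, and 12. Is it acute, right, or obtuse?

obtuse

Compare the square of the longest side to the sum of squares of the other two: 12² + 45² = 2169 < 3025 = 55².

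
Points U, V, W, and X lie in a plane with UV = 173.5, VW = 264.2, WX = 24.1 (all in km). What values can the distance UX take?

66.6 ≤ UX ≤ 461.8 km

The maximum is all hops collinear in one direction: 173.5 + 264.2 + 24.1 = 461.8.
The longest hop is 264.2; the others sum to 197.6. Folding the others back against it leaves at least 264.2 − 197.6 = 66.6.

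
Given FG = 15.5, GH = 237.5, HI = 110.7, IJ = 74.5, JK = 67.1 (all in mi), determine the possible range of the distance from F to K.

The maximum is all hops collinear in one direction: 15.5 + 237.5 + 110.7 + 74.5 + 67.1 = 505.3.
The longest hop is 237.5; the others sum to 267.8. Since 237.5 ≤ 267.8, the path can fold back on itself completely, so the minimum distance is 0.

0 ≤ FK ≤ 505.3 mi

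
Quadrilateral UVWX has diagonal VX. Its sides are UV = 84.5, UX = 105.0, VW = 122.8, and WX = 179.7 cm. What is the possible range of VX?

56.9 < VX < 189.5

From triangle UVX: |84.5 − 105.0| < VX < 84.5 + 105.0, i.e. 20.5 < VX < 189.5.
From triangle WVX: 56.9 < VX < 302.5.
Both must hold, so VX lies in the intersection.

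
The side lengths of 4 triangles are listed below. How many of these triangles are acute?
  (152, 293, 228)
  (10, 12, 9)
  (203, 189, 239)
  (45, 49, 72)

(152,293,228): 152²+228² = 75088 < 85849 = 293² → obtuse
(10,12,9): 9²+10² = 181 > 144 = 12² → acute
(203,189,239): 189²+203² = 76930 > 57121 = 239² → acute
(45,49,72): 45²+49² = 4426 < 5184 = 72² → obtuse
2 of the 4 are acute.

2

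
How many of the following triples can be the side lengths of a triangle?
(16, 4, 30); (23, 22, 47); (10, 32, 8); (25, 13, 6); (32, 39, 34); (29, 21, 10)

2

(4,16,30): 4+16 ≤ 30 → not valid
(22,23,47): 22+23 ≤ 47 → not valid
(8,10,32): 8+10 ≤ 32 → not valid
(6,13,25): 6+13 ≤ 25 → not valid
(32,34,39): 32+34 > 39 → valid
(10,21,29): 10+21 > 29 → valid
2 of the 6 triples form a triangle.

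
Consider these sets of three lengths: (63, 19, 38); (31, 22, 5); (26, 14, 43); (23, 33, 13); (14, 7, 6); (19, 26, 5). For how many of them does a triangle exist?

1

(19,38,63): 19+38 ≤ 63 → not valid
(5,22,31): 5+22 ≤ 31 → not valid
(14,26,43): 14+26 ≤ 43 → not valid
(13,23,33): 13+23 > 33 → valid
(6,7,14): 6+7 ≤ 14 → not valid
(5,19,26): 5+19 ≤ 26 → not valid
1 of the 6 triples forms a triangle.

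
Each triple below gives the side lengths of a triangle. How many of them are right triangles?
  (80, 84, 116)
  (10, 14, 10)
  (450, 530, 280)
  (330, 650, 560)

(80,84,116): 80²+84² = 13456 = 116² → right
(10,14,10): 10²+10² = 200 > 196 = 14² → acute
(450,530,280): 280²+450² = 280900 = 530² → right
(330,650,560): 330²+560² = 422500 = 650² → right
3 of the 4 are right.

3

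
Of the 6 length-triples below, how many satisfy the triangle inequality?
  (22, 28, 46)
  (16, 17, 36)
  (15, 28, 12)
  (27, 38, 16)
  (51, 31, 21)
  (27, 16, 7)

(22,28,46): 22+28 > 46 → valid
(16,17,36): 16+17 ≤ 36 → not valid
(12,15,28): 12+15 ≤ 28 → not valid
(16,27,38): 16+27 > 38 → valid
(21,31,51): 21+31 > 51 → valid
(7,16,27): 7+16 ≤ 27 → not valid
3 of the 6 triples form a triangle.

3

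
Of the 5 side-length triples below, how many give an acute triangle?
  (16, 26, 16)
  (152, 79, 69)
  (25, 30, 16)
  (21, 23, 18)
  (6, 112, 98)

1

(16,26,16): 16²+16² = 512 < 676 = 26² → obtuse
(152,79,69): 69+79 ≤ 152, not a triangle
(25,30,16): 16²+25² = 881 < 900 = 30² → obtuse
(21,23,18): 18²+21² = 765 > 529 = 23² → acute
(6,112,98): 6+98 ≤ 112, not a triangle
1 of the 5 is acute.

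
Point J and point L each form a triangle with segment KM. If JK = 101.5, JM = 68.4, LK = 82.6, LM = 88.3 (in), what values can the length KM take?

33.1 < KM < 169.9

From triangle JKM: |101.5 − 68.4| < KM < 101.5 + 68.4, i.e. 33.1 < KM < 169.9.
From triangle LKM: 5.7 < KM < 170.9.
Both must hold, so KM lies in the intersection.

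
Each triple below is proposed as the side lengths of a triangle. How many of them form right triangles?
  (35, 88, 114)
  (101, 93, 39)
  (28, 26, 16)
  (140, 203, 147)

1

(35,88,114): 35²+88² = 8969 < 12996 = 114² → obtuse
(101,93,39): 39²+93² = 10170 < 10201 = 101² → obtuse
(28,26,16): 16²+26² = 932 > 784 = 28² → acute
(140,203,147): 140²+147² = 41209 = 203² → right
1 of the 4 is right.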